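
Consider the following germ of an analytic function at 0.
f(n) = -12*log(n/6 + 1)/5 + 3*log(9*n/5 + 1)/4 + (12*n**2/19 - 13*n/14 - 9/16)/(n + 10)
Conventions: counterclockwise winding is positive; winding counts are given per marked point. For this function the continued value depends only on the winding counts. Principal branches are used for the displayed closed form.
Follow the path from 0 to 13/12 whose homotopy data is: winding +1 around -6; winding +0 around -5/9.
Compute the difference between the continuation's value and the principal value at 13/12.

The rational part is single-valued and drops out of the difference; each branch term changes only by its own monodromy.
(-12/5)*log(1 - n/(-6)): each positive loop around -6 adds 2*pi*i to the log, so winding +1 contributes (-12/5)*(1)*2*pi*i = -(24/5)*pi*i.
(3/4)*log(1 - n/(-5/9)): winding 0 around -5/9, so this term returns to its principal value, contribution 0.
Summing the contributions at n = 13/12 gives -(24/5)*pi*i.

Continued minus principal equals -(24/5)*pi*i.


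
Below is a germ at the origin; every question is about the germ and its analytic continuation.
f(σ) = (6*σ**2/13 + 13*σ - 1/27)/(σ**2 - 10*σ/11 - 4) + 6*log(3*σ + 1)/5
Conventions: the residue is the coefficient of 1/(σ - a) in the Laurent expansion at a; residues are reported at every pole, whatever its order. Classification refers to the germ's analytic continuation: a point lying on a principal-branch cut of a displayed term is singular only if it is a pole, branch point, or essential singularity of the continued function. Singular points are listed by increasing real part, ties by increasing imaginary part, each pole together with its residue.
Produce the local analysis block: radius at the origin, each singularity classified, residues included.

Radius of convergence at 0: 1/3.
At 5/11 - (1/11)*sqrt(509): a pole of order 1; residue 1919/286 - (167950/1965249)*sqrt(509).
At -1/3: a logarithmic branch point.
At 5/11 + (1/11)*sqrt(509): a pole of order 1; residue 1919/286 + (167950/1965249)*sqrt(509).

Denominator factor (σ**2 - 10*σ/11 - 4): discriminant 2036/121, real irrational roots 5/11 + (1/11)*sqrt(509) and 5/11 - (1/11)*sqrt(509); poles of order 1, moduli 5/11 + (1/11)*sqrt(509) and -5/11 + (1/11)*sqrt(509).
Branch term (6/5)*log(1 - σ/(-1/3)): its argument vanishes at σ = -1/3, a logarithmic branch point, modulus 1/3.
The radius of convergence is the smallest modulus among the singular points: 1/3.
The branch term is analytic at 5/11 - (1/11)*sqrt(509) and contributes nothing to the residue; only the rational part matters.
The factor σ**2 - 10*σ/11 - 4 splits as (σ - a)(σ - a') with a = 5/11 - (1/11)*sqrt(509), a' = 5/11 + (1/11)*sqrt(509). At the order-1 pole a set g(σ) = (σ - a)*(rational part) = [6*σ**2/13 + 13*σ - 1/27] / (σ - a').
Simple pole: residue = g(a) at a = 5/11 - (1/11)*sqrt(509), which is 1919/286 - (167950/1965249)*sqrt(509).
The branch term is analytic at 5/11 + (1/11)*sqrt(509) and contributes nothing to the residue; only the rational part matters.
The factor σ**2 - 10*σ/11 - 4 splits as (σ - a)(σ - a') with a = 5/11 + (1/11)*sqrt(509), a' = 5/11 - (1/11)*sqrt(509). At the order-1 pole a set g(σ) = (σ - a)*(rational part) = [6*σ**2/13 + 13*σ - 1/27] / (σ - a').
Simple pole: residue = g(a) at a = 5/11 + (1/11)*sqrt(509), which is 1919/286 + (167950/1965249)*sqrt(509).
List the singular points by increasing real part (a conjugate pair: the negative imaginary part first).


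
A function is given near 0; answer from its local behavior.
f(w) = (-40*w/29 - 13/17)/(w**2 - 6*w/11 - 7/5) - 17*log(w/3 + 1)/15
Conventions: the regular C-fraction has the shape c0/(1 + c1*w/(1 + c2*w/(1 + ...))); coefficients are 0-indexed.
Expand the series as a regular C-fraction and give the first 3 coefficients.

The regular C-fraction coefficients are [65/119, -4718891/6531525, 269670791431/800559858150].

Taylor coefficients (expand at 0): a_0 = 65/119, a_1 = 4718891/11957715, a_2 = 840714893/5524464330.
c0 = a_0 = 65/119. Peel one level at a time: if S = 1 + c*w/S' with S'(0) = 1, then c is the w-coefficient of S and S' = c*w/(S - 1).
S_1 = c0/f = 1 + (-4718891/6531525)*w + (269670791431/1108073216250)*w^2 + ...; c1 = -4718891/6531525.
S_2 = c1*w/(S_1 - 1) = 1 + (269670791431/800559858150)*w + ...; c2 = 269670791431/800559858150.


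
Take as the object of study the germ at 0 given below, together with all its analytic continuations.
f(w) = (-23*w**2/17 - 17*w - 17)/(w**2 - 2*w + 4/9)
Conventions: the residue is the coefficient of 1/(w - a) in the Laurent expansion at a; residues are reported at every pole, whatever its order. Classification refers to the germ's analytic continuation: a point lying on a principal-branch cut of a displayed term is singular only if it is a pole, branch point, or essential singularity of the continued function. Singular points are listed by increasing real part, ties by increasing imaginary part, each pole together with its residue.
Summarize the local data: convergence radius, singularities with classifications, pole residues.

Radius of convergence at 0: 1 - (1/3)*sqrt(5).
At 1 - (1/3)*sqrt(5): a pole of order 1; residue -335/34 + (2762/255)*sqrt(5).
At 1 + (1/3)*sqrt(5): a pole of order 1; residue -335/34 - (2762/255)*sqrt(5).

Denominator factor (w**2 - 2*w + 4/9): discriminant 20/9, real irrational roots 1 + (1/3)*sqrt(5) and 1 - (1/3)*sqrt(5); poles of order 1, moduli 1 + (1/3)*sqrt(5) and 1 - (1/3)*sqrt(5).
The radius of convergence is the smallest modulus among the singular points: 1 - (1/3)*sqrt(5).
The factor w**2 - 2*w + 4/9 splits as (w - a)(w - a') with a = 1 - (1/3)*sqrt(5), a' = 1 + (1/3)*sqrt(5). At the order-1 pole a set g(w) = (w - a)*f(w) = [-23*w**2/17 - 17*w - 17] / (w - a').
Simple pole: residue = g(a) at a = 1 - (1/3)*sqrt(5), which is -335/34 + (2762/255)*sqrt(5).
The factor w**2 - 2*w + 4/9 splits as (w - a)(w - a') with a = 1 + (1/3)*sqrt(5), a' = 1 - (1/3)*sqrt(5). At the order-1 pole a set g(w) = (w - a)*f(w) = [-23*w**2/17 - 17*w - 17] / (w - a').
Simple pole: residue = g(a) at a = 1 + (1/3)*sqrt(5), which is -335/34 - (2762/255)*sqrt(5).
List the singular points by increasing real part (a conjugate pair: the negative imaginary part first).


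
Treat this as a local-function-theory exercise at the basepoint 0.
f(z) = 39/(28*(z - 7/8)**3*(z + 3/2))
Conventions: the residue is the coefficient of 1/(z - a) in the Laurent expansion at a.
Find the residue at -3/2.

The residue is -4992/48013.

At the order-1 pole -3/2 set g(z) = (z - (-3/2))*f(z) = 39/(28*(z - 7/8)**3).
Simple pole: residue = g(a) at a = -3/2, which is -4992/48013.


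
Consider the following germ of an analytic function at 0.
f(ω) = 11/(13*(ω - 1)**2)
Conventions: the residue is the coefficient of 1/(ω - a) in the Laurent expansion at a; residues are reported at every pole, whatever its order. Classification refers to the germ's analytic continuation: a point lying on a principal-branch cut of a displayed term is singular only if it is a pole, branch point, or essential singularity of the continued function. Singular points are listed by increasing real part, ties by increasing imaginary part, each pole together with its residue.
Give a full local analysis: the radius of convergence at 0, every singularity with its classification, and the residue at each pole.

Denominator factor (ω - 1)^2: pole of order 2 at 1, modulus 1.
The radius of convergence is the smallest modulus among the singular points: 1.
At the order-2 pole 1 set g(ω) = (ω - (1))^2*f(ω) = 11/13.
Order-2 pole: residue = g'(a); g'(1) = 0, so the residue is 0.

Radius of convergence at 0: 1.
At 1: a pole of order 2; residue 0.


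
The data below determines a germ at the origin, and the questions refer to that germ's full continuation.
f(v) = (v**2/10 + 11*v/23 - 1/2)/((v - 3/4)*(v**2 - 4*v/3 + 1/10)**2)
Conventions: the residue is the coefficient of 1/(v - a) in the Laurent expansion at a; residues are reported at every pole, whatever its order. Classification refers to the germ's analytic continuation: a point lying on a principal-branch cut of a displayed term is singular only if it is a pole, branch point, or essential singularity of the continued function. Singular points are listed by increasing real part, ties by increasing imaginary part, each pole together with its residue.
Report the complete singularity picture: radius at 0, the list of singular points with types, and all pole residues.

Denominator factor (v**2 - 4*v/3 + 1/10)^2: discriminant 62/45, real irrational roots 2/3 + (1/30)*sqrt(310) and 2/3 - (1/30)*sqrt(310); poles of order 2, moduli 2/3 + (1/30)*sqrt(310) and 2/3 - (1/30)*sqrt(310).
Denominator factor (v - 3/4): pole of order 1 at 3/4, modulus 3/4.
The radius of convergence is the smallest modulus among the singular points: 2/3 - (1/30)*sqrt(310).
The factor v**2 - 4*v/3 + 1/10 splits as (v - a)(v - a') with a = 2/3 - (1/30)*sqrt(310), a' = 2/3 + (1/30)*sqrt(310). At the order-2 pole a set g(v) = (v - a)^2*f(v) = [(v**2/10 + 11*v/23 - 1/2)/(v - 3/4)] / (v - a')^2.
Order-2 pole: residue = g'(a); g'(2/3 - (1/30)*sqrt(310)) = 6260/16767 + (1258667/32226174)*sqrt(310), so the residue is 6260/16767 + (1258667/32226174)*sqrt(310).
At the order-1 pole 3/4 set g(v) = (v - (3/4))*f(v) = (v**2/10 + 11*v/23 - 1/2)/(v**2 - 4*v/3 + 1/10)**2.
Simple pole: residue = g(a) at a = 3/4, which is -12520/16767.
The factor v**2 - 4*v/3 + 1/10 splits as (v - a)(v - a') with a = 2/3 + (1/30)*sqrt(310), a' = 2/3 - (1/30)*sqrt(310). At the order-2 pole a set g(v) = (v - a)^2*f(v) = [(v**2/10 + 11*v/23 - 1/2)/(v - 3/4)] / (v - a')^2.
Order-2 pole: residue = g'(a); g'(2/3 + (1/30)*sqrt(310)) = 6260/16767 - (1258667/32226174)*sqrt(310), so the residue is 6260/16767 - (1258667/32226174)*sqrt(310).
List the singular points by increasing real part (a conjugate pair: the negative imaginary part first).

Radius of convergence at 0: 2/3 - (1/30)*sqrt(310).
At 2/3 - (1/30)*sqrt(310): a pole of order 2; residue 6260/16767 + (1258667/32226174)*sqrt(310).
At 3/4: a pole of order 1; residue -12520/16767.
At 2/3 + (1/30)*sqrt(310): a pole of order 2; residue 6260/16767 - (1258667/32226174)*sqrt(310).


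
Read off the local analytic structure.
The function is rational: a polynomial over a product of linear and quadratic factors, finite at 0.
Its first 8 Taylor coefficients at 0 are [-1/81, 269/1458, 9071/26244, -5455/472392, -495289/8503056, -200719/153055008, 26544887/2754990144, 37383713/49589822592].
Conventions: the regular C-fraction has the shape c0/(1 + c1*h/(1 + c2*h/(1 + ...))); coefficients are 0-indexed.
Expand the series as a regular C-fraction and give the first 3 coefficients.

The regular C-fraction coefficients are [-1/81, 269/18, -4524/269].

Taylor coefficients (read off): a_0 = -1/81, a_1 = 269/1458, a_2 = 9071/26244.
c0 = a_0 = -1/81. Peel one level at a time: if S = 1 + c*h/S' with S'(0) = 1, then c is the h-coefficient of S and S' = c*h/(S - 1).
S_1 = c0/f = 1 + (269/18)*h + (754/3)*h^2 + ...; c1 = 269/18.
S_2 = c1*h/(S_1 - 1) = 1 + (-4524/269)*h + ...; c2 = -4524/269.


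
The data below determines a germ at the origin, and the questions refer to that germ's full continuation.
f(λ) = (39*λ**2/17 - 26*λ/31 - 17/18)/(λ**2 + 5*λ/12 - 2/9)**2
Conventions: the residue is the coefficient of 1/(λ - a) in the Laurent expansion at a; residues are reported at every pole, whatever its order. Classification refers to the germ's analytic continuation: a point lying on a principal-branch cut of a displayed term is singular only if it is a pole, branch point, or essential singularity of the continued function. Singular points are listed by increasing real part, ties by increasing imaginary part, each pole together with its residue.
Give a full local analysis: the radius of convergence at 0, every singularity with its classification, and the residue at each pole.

Denominator factor (λ**2 + 5*λ/12 - 2/9)^2: discriminant 17/16, real irrational roots -5/24 + (1/8)*sqrt(17) and -5/24 - (1/8)*sqrt(17); poles of order 2, moduli -5/24 + (1/8)*sqrt(17) and 5/24 + (1/8)*sqrt(17).
The radius of convergence is the smallest modulus among the singular points: -5/24 + (1/8)*sqrt(17).
The factor λ**2 + 5*λ/12 - 2/9 splits as (λ - a)(λ - a') with a = -5/24 - (1/8)*sqrt(17), a' = -5/24 + (1/8)*sqrt(17). At the order-2 pole a set g(λ) = (λ - a)^2*f(λ) = [39*λ**2/17 - 26*λ/31 - 17/18] / (λ - a')^2.
Order-2 pole: residue = g'(a); g'(-5/24 - (1/8)*sqrt(17)) = -(776800/1370727)*sqrt(17), so the residue is -(776800/1370727)*sqrt(17).
The factor λ**2 + 5*λ/12 - 2/9 splits as (λ - a)(λ - a') with a = -5/24 + (1/8)*sqrt(17), a' = -5/24 - (1/8)*sqrt(17). At the order-2 pole a set g(λ) = (λ - a)^2*f(λ) = [39*λ**2/17 - 26*λ/31 - 17/18] / (λ - a')^2.
Order-2 pole: residue = g'(a); g'(-5/24 + (1/8)*sqrt(17)) = (776800/1370727)*sqrt(17), so the residue is (776800/1370727)*sqrt(17).
List the singular points by increasing real part (a conjugate pair: the negative imaginary part first).

Radius of convergence at 0: -5/24 + (1/8)*sqrt(17).
At -5/24 - (1/8)*sqrt(17): a pole of order 2; residue -(776800/1370727)*sqrt(17).
At -5/24 + (1/8)*sqrt(17): a pole of order 2; residue (776800/1370727)*sqrt(17).


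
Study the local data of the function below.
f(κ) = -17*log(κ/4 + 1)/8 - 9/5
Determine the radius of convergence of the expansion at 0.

The radius of convergence is 4.

Branch term (-17/8)*log(1 - κ/(-4)): its argument vanishes at κ = -4, a logarithmic branch point, modulus 4.
The radius of convergence is the smallest modulus among the singular points: 4.


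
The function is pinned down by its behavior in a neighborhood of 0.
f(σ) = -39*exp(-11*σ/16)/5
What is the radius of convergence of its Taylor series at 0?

The radius of convergence is infinite.

The factor exp(-11*σ/16) is entire and contributes no finite singular point.
The polynomial part has no poles.
No finite singular points: the Taylor series at 0 converges everywhere.


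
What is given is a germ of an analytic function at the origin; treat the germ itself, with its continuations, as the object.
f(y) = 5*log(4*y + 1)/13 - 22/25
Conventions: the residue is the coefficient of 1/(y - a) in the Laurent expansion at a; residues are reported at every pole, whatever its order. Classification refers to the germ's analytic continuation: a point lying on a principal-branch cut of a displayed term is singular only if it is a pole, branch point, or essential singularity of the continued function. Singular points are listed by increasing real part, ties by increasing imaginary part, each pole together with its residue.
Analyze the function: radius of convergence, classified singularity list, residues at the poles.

Radius of convergence at 0: 1/4.
At -1/4: a logarithmic branch point.

Branch term (5/13)*log(1 - y/(-1/4)): its argument vanishes at y = -1/4, a logarithmic branch point, modulus 1/4.
The radius of convergence is the smallest modulus among the singular points: 1/4.


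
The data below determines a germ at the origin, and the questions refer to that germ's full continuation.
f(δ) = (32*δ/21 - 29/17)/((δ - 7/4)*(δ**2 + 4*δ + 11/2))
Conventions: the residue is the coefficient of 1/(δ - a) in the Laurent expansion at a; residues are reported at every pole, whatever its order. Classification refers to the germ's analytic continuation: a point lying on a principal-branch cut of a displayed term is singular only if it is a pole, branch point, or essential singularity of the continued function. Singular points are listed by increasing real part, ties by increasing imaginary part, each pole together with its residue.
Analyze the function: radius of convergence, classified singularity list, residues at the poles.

Denominator factor (δ - 7/4): pole of order 1 at 7/4, modulus 7/4.
Denominator factor (δ**2 + 4*δ + 11/2): discriminant -6, complex-conjugate roots (-2) + ((1/2)*sqrt(6))*i and (-2) - ((1/2)*sqrt(6))*i; poles of order 1, moduli (1/2)*sqrt(22) and (1/2)*sqrt(22).
The radius of convergence is the smallest modulus among the singular points: 7/4.
The factor δ**2 + 4*δ + 11/2 splits as (δ - a)(δ - a') with a = (-2) - ((1/2)*sqrt(6))*i, a' = (-2) + ((1/2)*sqrt(6))*i. At the order-1 pole a set g(δ) = (δ - a)*f(δ) = [(32*δ/21 - 29/17)/(δ - 7/4)] / (δ - a').
Simple pole: residue = g(a) at a = (-2) - ((1/2)*sqrt(6))*i, which is (-392/12699) + ((6382/29631)*sqrt(6))*i.
The factor δ**2 + 4*δ + 11/2 splits as (δ - a)(δ - a') with a = (-2) + ((1/2)*sqrt(6))*i, a' = (-2) - ((1/2)*sqrt(6))*i. At the order-1 pole a set g(δ) = (δ - a)*f(δ) = [(32*δ/21 - 29/17)/(δ - 7/4)] / (δ - a').
Simple pole: residue = g(a) at a = (-2) + ((1/2)*sqrt(6))*i, which is (-392/12699) - ((6382/29631)*sqrt(6))*i.
At the order-1 pole 7/4 set g(δ) = (δ - (7/4))*f(δ) = (32*δ/21 - 29/17)/(δ**2 + 4*δ + 11/2).
Simple pole: residue = g(a) at a = 7/4, which is 784/12699.
List the singular points by increasing real part (a conjugate pair: the negative imaginary part first).

Radius of convergence at 0: 7/4.
At (-2) - ((1/2)*sqrt(6))*i: a pole of order 1; residue (-392/12699) + ((6382/29631)*sqrt(6))*i.
At (-2) + ((1/2)*sqrt(6))*i: a pole of order 1; residue (-392/12699) - ((6382/29631)*sqrt(6))*i.
At 7/4: a pole of order 1; residue 784/12699.


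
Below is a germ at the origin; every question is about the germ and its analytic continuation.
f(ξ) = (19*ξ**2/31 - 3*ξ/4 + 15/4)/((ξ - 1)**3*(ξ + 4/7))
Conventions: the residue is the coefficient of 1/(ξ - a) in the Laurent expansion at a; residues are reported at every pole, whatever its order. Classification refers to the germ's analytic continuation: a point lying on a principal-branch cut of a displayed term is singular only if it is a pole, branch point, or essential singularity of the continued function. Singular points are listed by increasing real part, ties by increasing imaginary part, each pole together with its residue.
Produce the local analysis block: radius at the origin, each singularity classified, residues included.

Radius of convergence at 0: 4/7.
At -4/7: a pole of order 1; residue -186235/165044.
At 1: a pole of order 3; residue 186235/165044.

Denominator factor (ξ - 1)^3: pole of order 3 at 1, modulus 1.
Denominator factor (ξ + 4/7): pole of order 1 at -4/7, modulus 4/7.
The radius of convergence is the smallest modulus among the singular points: 4/7.
At the order-1 pole -4/7 set g(ξ) = (ξ - (-4/7))*f(ξ) = (19*ξ**2/31 - 3*ξ/4 + 15/4)/(ξ - 1)**3.
Simple pole: residue = g(a) at a = -4/7, which is -186235/165044.
At the order-3 pole 1 set g(ξ) = (ξ - (1))^3*f(ξ) = (19*ξ**2/31 - 3*ξ/4 + 15/4)/(ξ + 4/7).
Order-3 pole: residue = g''(a)/2; g''(1) = 186235/82522, so the residue is 186235/165044.
List the singular points by increasing real part (a conjugate pair: the negative imaginary part first).


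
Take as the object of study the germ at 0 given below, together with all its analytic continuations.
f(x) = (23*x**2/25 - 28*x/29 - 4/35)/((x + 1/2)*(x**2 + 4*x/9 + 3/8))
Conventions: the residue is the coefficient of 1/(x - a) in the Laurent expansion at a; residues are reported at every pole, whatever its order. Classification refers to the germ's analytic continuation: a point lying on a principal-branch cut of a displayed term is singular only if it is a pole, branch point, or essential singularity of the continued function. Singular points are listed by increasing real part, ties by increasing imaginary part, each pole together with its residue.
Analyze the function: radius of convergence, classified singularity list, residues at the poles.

Radius of convergence at 0: 1/2.
At -1/2: a pole of order 1; residue 218682/147175.
At (-2/9) - ((1/36)*sqrt(422))*i: a pole of order 1; residue (-83281/294350) - ((3224603/62107850)*sqrt(422))*i.
At (-2/9) + ((1/36)*sqrt(422))*i: a pole of order 1; residue (-83281/294350) + ((3224603/62107850)*sqrt(422))*i.

Denominator factor (x**2 + 4*x/9 + 3/8): discriminant -211/162, complex-conjugate roots (-2/9) + ((1/36)*sqrt(422))*i and (-2/9) - ((1/36)*sqrt(422))*i; poles of order 1, moduli (1/4)*sqrt(6) and (1/4)*sqrt(6).
Denominator factor (x + 1/2): pole of order 1 at -1/2, modulus 1/2.
The radius of convergence is the smallest modulus among the singular points: 1/2.
At the order-1 pole -1/2 set g(x) = (x - (-1/2))*f(x) = (23*x**2/25 - 28*x/29 - 4/35)/(x**2 + 4*x/9 + 3/8).
Simple pole: residue = g(a) at a = -1/2, which is 218682/147175.
The factor x**2 + 4*x/9 + 3/8 splits as (x - a)(x - a') with a = (-2/9) - ((1/36)*sqrt(422))*i, a' = (-2/9) + ((1/36)*sqrt(422))*i. At the order-1 pole a set g(x) = (x - a)*f(x) = [(23*x**2/25 - 28*x/29 - 4/35)/(x + 1/2)] / (x - a').
Simple pole: residue = g(a) at a = (-2/9) - ((1/36)*sqrt(422))*i, which is (-83281/294350) - ((3224603/62107850)*sqrt(422))*i.
The factor x**2 + 4*x/9 + 3/8 splits as (x - a)(x - a') with a = (-2/9) + ((1/36)*sqrt(422))*i, a' = (-2/9) - ((1/36)*sqrt(422))*i. At the order-1 pole a set g(x) = (x - a)*f(x) = [(23*x**2/25 - 28*x/29 - 4/35)/(x + 1/2)] / (x - a').
Simple pole: residue = g(a) at a = (-2/9) + ((1/36)*sqrt(422))*i, which is (-83281/294350) + ((3224603/62107850)*sqrt(422))*i.
List the singular points by increasing real part (a conjugate pair: the negative imaginary part first).


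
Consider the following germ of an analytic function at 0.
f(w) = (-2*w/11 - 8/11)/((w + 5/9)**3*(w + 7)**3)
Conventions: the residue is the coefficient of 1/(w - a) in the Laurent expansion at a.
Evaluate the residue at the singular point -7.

The residue is 19683/902490556.

At the order-3 pole -7 set g(w) = (w - (-7))^3*f(w) = (-2*w/11 - 8/11)/(w + 5/9)**3.
Order-3 pole: residue = g''(a)/2; g''(-7) = 19683/451245278, so the residue is 19683/902490556.


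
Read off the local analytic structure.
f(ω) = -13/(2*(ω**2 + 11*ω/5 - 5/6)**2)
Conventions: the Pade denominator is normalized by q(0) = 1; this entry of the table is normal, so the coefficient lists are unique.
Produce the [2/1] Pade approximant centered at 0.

Taylor coefficients needed (expand at 0): a_0 = -234/25, a_1 = -30888/625, a_2 = -3408912/15625, a_3 = -338594256/390625.
Write the denominator as Q(ω) = 1 + q1*ω. Requiring Q*f - P = O(ω^4) with deg P <= 2 kills the coefficients of ω^3..ω^3 in Q*f:
  ω^3: a_3 + q1*a_2 = 0, i.e. -338594256/390625 + (-3408912/15625)*q1 = 0.
Solving this linear system: q1 = -60291/15175.
The numerator is Q*f truncated at degree 2: P0 = a_0 = -234/25; P1 = a_1 + q1*a_0 = -4640922/379375; P2 = a_2 + q1*a_1 = -206941176/9484375.

The Pade approximant has numerator coefficients [-234/25, -4640922/379375, -206941176/9484375]; denominator coefficients [1, -60291/15175].


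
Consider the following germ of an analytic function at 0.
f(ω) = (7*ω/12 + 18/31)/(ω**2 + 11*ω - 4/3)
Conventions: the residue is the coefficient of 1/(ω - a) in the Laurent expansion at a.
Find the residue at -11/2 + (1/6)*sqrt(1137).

The factor ω**2 + 11*ω - 4/3 splits as (ω - a)(ω - a') with a = -11/2 + (1/6)*sqrt(1137), a' = -11/2 - (1/6)*sqrt(1137). At the order-1 pole a set g(ω) = (ω - a)*f(ω) = [7*ω/12 + 18/31] / (ω - a').
Simple pole: residue = g(a) at a = -11/2 + (1/6)*sqrt(1137), which is 7/24 - (1955/281976)*sqrt(1137).

The residue is 7/24 - (1955/281976)*sqrt(1137).


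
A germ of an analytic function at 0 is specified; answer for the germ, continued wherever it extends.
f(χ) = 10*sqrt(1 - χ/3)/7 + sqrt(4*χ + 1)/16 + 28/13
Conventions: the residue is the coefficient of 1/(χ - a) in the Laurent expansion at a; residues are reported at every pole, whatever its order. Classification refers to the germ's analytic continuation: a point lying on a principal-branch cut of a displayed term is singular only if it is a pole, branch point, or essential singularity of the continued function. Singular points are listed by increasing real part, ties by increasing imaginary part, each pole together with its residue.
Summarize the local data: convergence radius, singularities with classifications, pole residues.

Radius of convergence at 0: 1/4.
At -1/4: an algebraic (square-root) branch point.
At 3: an algebraic (square-root) branch point.

Branch term (1/16)*sqrt(1 - χ/(-1/4)): its argument vanishes at χ = -1/4, a square-root branch point, modulus 1/4.
Branch term (10/7)*sqrt(1 - χ/(3)): its argument vanishes at χ = 3, a square-root branch point, modulus 3.
The radius of convergence is the smallest modulus among the singular points: 1/4.
List the singular points by increasing real part (a conjugate pair: the negative imaginary part first).


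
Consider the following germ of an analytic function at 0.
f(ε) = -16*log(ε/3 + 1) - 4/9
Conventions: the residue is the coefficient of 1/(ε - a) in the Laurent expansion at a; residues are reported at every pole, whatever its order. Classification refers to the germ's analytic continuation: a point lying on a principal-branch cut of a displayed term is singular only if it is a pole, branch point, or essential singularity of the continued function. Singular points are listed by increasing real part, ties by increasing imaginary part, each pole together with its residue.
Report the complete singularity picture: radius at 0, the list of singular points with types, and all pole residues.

Radius of convergence at 0: 3.
At -3: a logarithmic branch point.

Branch term (-16)*log(1 - ε/(-3)): its argument vanishes at ε = -3, a logarithmic branch point, modulus 3.
The radius of convergence is the smallest modulus among the singular points: 3.


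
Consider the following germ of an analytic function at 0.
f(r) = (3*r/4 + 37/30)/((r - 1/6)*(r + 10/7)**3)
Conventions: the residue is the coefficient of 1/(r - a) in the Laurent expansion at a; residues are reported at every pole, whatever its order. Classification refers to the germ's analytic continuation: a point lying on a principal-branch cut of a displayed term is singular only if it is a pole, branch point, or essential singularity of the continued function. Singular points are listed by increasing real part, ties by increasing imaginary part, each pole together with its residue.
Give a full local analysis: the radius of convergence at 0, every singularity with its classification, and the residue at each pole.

Denominator factor (r + 10/7)^3: pole of order 3 at -10/7, modulus 10/7.
Denominator factor (r - 1/6): pole of order 1 at 1/6, modulus 1/6.
The radius of convergence is the smallest modulus among the singular points: 1/6.
At the order-3 pole -10/7 set g(r) = (r - (-10/7))^3*f(r) = (3*r/4 + 37/30)/(r - 1/6).
Order-3 pole: residue = g''(a)/2; g''(-10/7) = -1006362/1503815, so the residue is -503181/1503815.
At the order-1 pole 1/6 set g(r) = (r - (1/6))*f(r) = (3*r/4 + 37/30)/(r + 10/7)**3.
Simple pole: residue = g(a) at a = 1/6, which is 503181/1503815.
List the singular points by increasing real part (a conjugate pair: the negative imaginary part first).

Radius of convergence at 0: 1/6.
At -10/7: a pole of order 3; residue -503181/1503815.
At 1/6: a pole of order 1; residue 503181/1503815.


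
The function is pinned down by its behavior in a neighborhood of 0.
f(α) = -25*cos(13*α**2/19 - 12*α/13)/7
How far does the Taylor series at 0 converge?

The radius of convergence is infinite.

The factor cos(13*α**2/19 - 12*α/13) is entire and contributes no finite singular point.
The polynomial part has no poles.
No finite singular points: the Taylor series at 0 converges everywhere.


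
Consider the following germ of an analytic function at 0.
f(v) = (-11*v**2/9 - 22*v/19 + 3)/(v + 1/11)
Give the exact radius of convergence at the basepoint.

Denominator factor (v + 1/11): pole of order 1 at -1/11, modulus 1/11.
The radius of convergence is the smallest modulus among the singular points: 1/11.

The radius of convergence is 1/11.


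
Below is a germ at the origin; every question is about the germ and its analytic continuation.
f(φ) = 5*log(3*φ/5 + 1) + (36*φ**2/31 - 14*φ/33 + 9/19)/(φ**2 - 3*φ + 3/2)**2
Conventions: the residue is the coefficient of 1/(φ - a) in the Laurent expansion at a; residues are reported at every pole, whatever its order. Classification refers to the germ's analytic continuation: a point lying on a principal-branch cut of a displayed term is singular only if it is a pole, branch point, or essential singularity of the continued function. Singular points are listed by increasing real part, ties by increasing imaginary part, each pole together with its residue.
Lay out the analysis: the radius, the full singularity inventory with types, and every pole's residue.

Radius of convergence at 0: 3/2 - (1/2)*sqrt(3).
At -5/3: a logarithmic branch point.
At 3/2 - (1/2)*sqrt(3): a pole of order 2; residue (20464/58311)*sqrt(3).
At 3/2 + (1/2)*sqrt(3): a pole of order 2; residue -(20464/58311)*sqrt(3).

Denominator factor (φ**2 - 3*φ + 3/2)^2: discriminant 3, real irrational roots 3/2 + (1/2)*sqrt(3) and 3/2 - (1/2)*sqrt(3); poles of order 2, moduli 3/2 + (1/2)*sqrt(3) and 3/2 - (1/2)*sqrt(3).
Branch term (5)*log(1 - φ/(-5/3)): its argument vanishes at φ = -5/3, a logarithmic branch point, modulus 5/3.
The radius of convergence is the smallest modulus among the singular points: 3/2 - (1/2)*sqrt(3).
The branch term is analytic at 3/2 - (1/2)*sqrt(3) and contributes nothing to the residue; only the rational part matters.
The factor φ**2 - 3*φ + 3/2 splits as (φ - a)(φ - a') with a = 3/2 - (1/2)*sqrt(3), a' = 3/2 + (1/2)*sqrt(3). At the order-2 pole a set g(φ) = (φ - a)^2*(rational part) = [36*φ**2/31 - 14*φ/33 + 9/19] / (φ - a')^2.
Order-2 pole: residue = g'(a); g'(3/2 - (1/2)*sqrt(3)) = (20464/58311)*sqrt(3), so the residue is (20464/58311)*sqrt(3).
The branch term is analytic at 3/2 + (1/2)*sqrt(3) and contributes nothing to the residue; only the rational part matters.
The factor φ**2 - 3*φ + 3/2 splits as (φ - a)(φ - a') with a = 3/2 + (1/2)*sqrt(3), a' = 3/2 - (1/2)*sqrt(3). At the order-2 pole a set g(φ) = (φ - a)^2*(rational part) = [36*φ**2/31 - 14*φ/33 + 9/19] / (φ - a')^2.
Order-2 pole: residue = g'(a); g'(3/2 + (1/2)*sqrt(3)) = -(20464/58311)*sqrt(3), so the residue is -(20464/58311)*sqrt(3).
List the singular points by increasing real part (a conjugate pair: the negative imaginary part first).


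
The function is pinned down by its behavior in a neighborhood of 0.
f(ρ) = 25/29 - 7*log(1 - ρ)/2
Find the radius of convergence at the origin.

Branch term (-7/2)*log(1 - ρ/(1)): its argument vanishes at ρ = 1, a logarithmic branch point, modulus 1.
The radius of convergence is the smallest modulus among the singular points: 1.

The radius of convergence is 1.


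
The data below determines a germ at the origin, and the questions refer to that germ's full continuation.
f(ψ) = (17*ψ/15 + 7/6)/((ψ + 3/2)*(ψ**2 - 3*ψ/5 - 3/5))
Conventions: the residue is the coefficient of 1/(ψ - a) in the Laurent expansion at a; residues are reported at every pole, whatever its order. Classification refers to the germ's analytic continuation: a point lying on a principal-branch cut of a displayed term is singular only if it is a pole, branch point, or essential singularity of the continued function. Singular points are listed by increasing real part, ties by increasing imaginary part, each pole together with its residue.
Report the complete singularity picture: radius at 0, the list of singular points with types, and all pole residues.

Radius of convergence at 0: -3/10 + (1/10)*sqrt(69).
At -3/2: a pole of order 1; residue -32/153.
At 3/10 - (1/10)*sqrt(69): a pole of order 1; residue 16/153 - (193/3519)*sqrt(69).
At 3/10 + (1/10)*sqrt(69): a pole of order 1; residue 16/153 + (193/3519)*sqrt(69).

Denominator factor (ψ**2 - 3*ψ/5 - 3/5): discriminant 69/25, real irrational roots 3/10 + (1/10)*sqrt(69) and 3/10 - (1/10)*sqrt(69); poles of order 1, moduli 3/10 + (1/10)*sqrt(69) and -3/10 + (1/10)*sqrt(69).
Denominator factor (ψ + 3/2): pole of order 1 at -3/2, modulus 3/2.
The radius of convergence is the smallest modulus among the singular points: -3/10 + (1/10)*sqrt(69).
At the order-1 pole -3/2 set g(ψ) = (ψ - (-3/2))*f(ψ) = (17*ψ/15 + 7/6)/(ψ**2 - 3*ψ/5 - 3/5).
Simple pole: residue = g(a) at a = -3/2, which is -32/153.
The factor ψ**2 - 3*ψ/5 - 3/5 splits as (ψ - a)(ψ - a') with a = 3/10 - (1/10)*sqrt(69), a' = 3/10 + (1/10)*sqrt(69). At the order-1 pole a set g(ψ) = (ψ - a)*f(ψ) = [(17*ψ/15 + 7/6)/(ψ + 3/2)] / (ψ - a').
Simple pole: residue = g(a) at a = 3/10 - (1/10)*sqrt(69), which is 16/153 - (193/3519)*sqrt(69).
The factor ψ**2 - 3*ψ/5 - 3/5 splits as (ψ - a)(ψ - a') with a = 3/10 + (1/10)*sqrt(69), a' = 3/10 - (1/10)*sqrt(69). At the order-1 pole a set g(ψ) = (ψ - a)*f(ψ) = [(17*ψ/15 + 7/6)/(ψ + 3/2)] / (ψ - a').
Simple pole: residue = g(a) at a = 3/10 + (1/10)*sqrt(69), which is 16/153 + (193/3519)*sqrt(69).
List the singular points by increasing real part (a conjugate pair: the negative imaginary part first).


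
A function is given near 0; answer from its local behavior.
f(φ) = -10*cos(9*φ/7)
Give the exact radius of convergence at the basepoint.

The radius of convergence is infinite.

The factor cos(9*φ/7) is entire and contributes no finite singular point.
The polynomial part has no poles.
No finite singular points: the Taylor series at 0 converges everywhere.


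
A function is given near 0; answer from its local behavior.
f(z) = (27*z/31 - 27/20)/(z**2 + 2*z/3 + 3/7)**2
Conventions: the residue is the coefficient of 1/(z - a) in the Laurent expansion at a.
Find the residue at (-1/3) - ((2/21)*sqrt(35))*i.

The factor z**2 + 2*z/3 + 3/7 splits as (z - a)(z - a') with a = (-1/3) - ((2/21)*sqrt(35))*i, a' = (-1/3) + ((2/21)*sqrt(35))*i. At the order-2 pole a set g(z) = (z - a)^2*f(z) = [27*z/31 - 27/20] / (z - a')^2.
Order-2 pole: residue = g'(a); g'((-1/3) - ((2/21)*sqrt(35))*i) = -((192213/496000)*sqrt(35))*i, so the residue is -((192213/496000)*sqrt(35))*i.

The residue is -((192213/496000)*sqrt(35))*i.


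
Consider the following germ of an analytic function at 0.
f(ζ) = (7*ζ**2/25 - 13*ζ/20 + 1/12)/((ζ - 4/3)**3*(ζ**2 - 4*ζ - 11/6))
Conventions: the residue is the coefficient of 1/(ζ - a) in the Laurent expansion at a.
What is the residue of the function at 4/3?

At the order-3 pole 4/3 set g(ζ) = (ζ - (4/3))^3*f(ζ) = (7*ζ**2/25 - 13*ζ/20 + 1/12)/(ζ**2 - 4*ζ - 11/6).
Order-3 pole: residue = g''(a)/2; g''(4/3) = -1571778/22816825, so the residue is -785889/22816825.

The residue is -785889/22816825.


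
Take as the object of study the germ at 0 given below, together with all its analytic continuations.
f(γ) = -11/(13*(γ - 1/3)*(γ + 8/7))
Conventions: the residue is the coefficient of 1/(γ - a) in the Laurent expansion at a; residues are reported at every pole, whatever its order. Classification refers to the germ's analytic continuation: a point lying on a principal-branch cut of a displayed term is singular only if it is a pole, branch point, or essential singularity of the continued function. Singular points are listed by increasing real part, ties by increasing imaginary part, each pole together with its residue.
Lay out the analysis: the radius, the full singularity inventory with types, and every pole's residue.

Radius of convergence at 0: 1/3.
At -8/7: a pole of order 1; residue 231/403.
At 1/3: a pole of order 1; residue -231/403.

Denominator factor (γ - 1/3): pole of order 1 at 1/3, modulus 1/3.
Denominator factor (γ + 8/7): pole of order 1 at -8/7, modulus 8/7.
The radius of convergence is the smallest modulus among the singular points: 1/3.
At the order-1 pole -8/7 set g(γ) = (γ - (-8/7))*f(γ) = -11/(13*(γ - 1/3)).
Simple pole: residue = g(a) at a = -8/7, which is 231/403.
At the order-1 pole 1/3 set g(γ) = (γ - (1/3))*f(γ) = -11/(13*(γ + 8/7)).
Simple pole: residue = g(a) at a = 1/3, which is -231/403.
List the singular points by increasing real part (a conjugate pair: the negative imaginary part first).


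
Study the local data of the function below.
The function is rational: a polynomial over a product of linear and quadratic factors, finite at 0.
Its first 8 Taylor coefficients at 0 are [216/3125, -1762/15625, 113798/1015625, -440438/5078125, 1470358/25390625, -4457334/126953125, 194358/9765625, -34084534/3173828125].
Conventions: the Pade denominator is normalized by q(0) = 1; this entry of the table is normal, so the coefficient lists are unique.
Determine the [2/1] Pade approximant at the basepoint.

Taylor coefficients needed (read off): a_0 = 216/3125, a_1 = -1762/15625, a_2 = 113798/1015625, a_3 = -440438/5078125.
Write the denominator as Q(β) = 1 + q1*β. Requiring Q*f - P = O(β^4) with deg P <= 2 kills the coefficients of β^3..β^3 in Q*f:
  β^3: a_3 + q1*a_2 = 0, i.e. -440438/5078125 + (113798/1015625)*q1 = 0.
Solving this linear system: q1 = 220219/284495.
The numerator is Q*f truncated at degree 2: P0 = a_0 = 216/3125; P1 = a_1 + q1*a_0 = -52688734/889046875; P2 = a_2 + q1*a_1 = 1430655988/57788046875.

The Pade approximant has numerator coefficients [216/3125, -52688734/889046875, 1430655988/57788046875]; denominator coefficients [1, 220219/284495].


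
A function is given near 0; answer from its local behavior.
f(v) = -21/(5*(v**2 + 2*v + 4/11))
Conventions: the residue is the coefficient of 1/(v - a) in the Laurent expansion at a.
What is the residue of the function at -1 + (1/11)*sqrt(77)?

The residue is -(3/10)*sqrt(77).

The factor v**2 + 2*v + 4/11 splits as (v - a)(v - a') with a = -1 + (1/11)*sqrt(77), a' = -1 - (1/11)*sqrt(77). At the order-1 pole a set g(v) = (v - a)*f(v) = [-21/5] / (v - a').
Simple pole: residue = g(a) at a = -1 + (1/11)*sqrt(77), which is -(3/10)*sqrt(77).


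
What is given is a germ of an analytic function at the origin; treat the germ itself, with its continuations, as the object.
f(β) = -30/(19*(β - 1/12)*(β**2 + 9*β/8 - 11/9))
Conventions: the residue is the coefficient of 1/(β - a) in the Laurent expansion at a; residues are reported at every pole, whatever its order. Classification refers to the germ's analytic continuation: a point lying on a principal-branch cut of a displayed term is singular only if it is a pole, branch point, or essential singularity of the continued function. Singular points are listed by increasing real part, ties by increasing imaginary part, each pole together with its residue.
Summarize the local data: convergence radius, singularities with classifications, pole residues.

Radius of convergence at 0: 1/12.
At -9/16 - (1/48)*sqrt(3545): a pole of order 1; residue -4320/6137 + (26784/4351133)*sqrt(3545).
At 1/12: a pole of order 1; residue 8640/6137.
At -9/16 + (1/48)*sqrt(3545): a pole of order 1; residue -4320/6137 - (26784/4351133)*sqrt(3545).

Denominator factor (β - 1/12): pole of order 1 at 1/12, modulus 1/12.
Denominator factor (β**2 + 9*β/8 - 11/9): discriminant 3545/576, real irrational roots -9/16 + (1/48)*sqrt(3545) and -9/16 - (1/48)*sqrt(3545); poles of order 1, moduli -9/16 + (1/48)*sqrt(3545) and 9/16 + (1/48)*sqrt(3545).
The radius of convergence is the smallest modulus among the singular points: 1/12.
The factor β**2 + 9*β/8 - 11/9 splits as (β - a)(β - a') with a = -9/16 - (1/48)*sqrt(3545), a' = -9/16 + (1/48)*sqrt(3545). At the order-1 pole a set g(β) = (β - a)*f(β) = [-30/(19*(β - 1/12))] / (β - a').
Simple pole: residue = g(a) at a = -9/16 - (1/48)*sqrt(3545), which is -4320/6137 + (26784/4351133)*sqrt(3545).
At the order-1 pole 1/12 set g(β) = (β - (1/12))*f(β) = -30/(19*(β**2 + 9*β/8 - 11/9)).
Simple pole: residue = g(a) at a = 1/12, which is 8640/6137.
The factor β**2 + 9*β/8 - 11/9 splits as (β - a)(β - a') with a = -9/16 + (1/48)*sqrt(3545), a' = -9/16 - (1/48)*sqrt(3545). At the order-1 pole a set g(β) = (β - a)*f(β) = [-30/(19*(β - 1/12))] / (β - a').
Simple pole: residue = g(a) at a = -9/16 + (1/48)*sqrt(3545), which is -4320/6137 - (26784/4351133)*sqrt(3545).
List the singular points by increasing real part (a conjugate pair: the negative imaginary part first).


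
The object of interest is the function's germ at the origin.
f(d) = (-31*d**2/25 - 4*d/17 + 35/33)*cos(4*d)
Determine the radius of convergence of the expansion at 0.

The factor cos(4*d) is entire and contributes no finite singular point.
The polynomial part has no poles.
No finite singular points: the Taylor series at 0 converges everywhere.

The radius of convergence is infinite.
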